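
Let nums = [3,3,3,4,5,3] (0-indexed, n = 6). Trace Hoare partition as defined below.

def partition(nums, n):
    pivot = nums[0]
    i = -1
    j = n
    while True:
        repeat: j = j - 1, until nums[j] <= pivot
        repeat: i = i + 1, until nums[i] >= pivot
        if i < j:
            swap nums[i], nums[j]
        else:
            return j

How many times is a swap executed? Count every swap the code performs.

pivot = nums[0] = 3; i = -1, j = 6
j→5 (nums[5]=3≤3), i→0 (nums[0]=3≥3); i<j, swap → [3,3,3,4,5,3]
j→2 (nums[2]=3≤3), i→1 (nums[1]=3≥3); i<j, swap → [3,3,3,4,5,3]
j→1, i→2; i≥j, return j=1. nums = [3,3,3,4,5,3]

2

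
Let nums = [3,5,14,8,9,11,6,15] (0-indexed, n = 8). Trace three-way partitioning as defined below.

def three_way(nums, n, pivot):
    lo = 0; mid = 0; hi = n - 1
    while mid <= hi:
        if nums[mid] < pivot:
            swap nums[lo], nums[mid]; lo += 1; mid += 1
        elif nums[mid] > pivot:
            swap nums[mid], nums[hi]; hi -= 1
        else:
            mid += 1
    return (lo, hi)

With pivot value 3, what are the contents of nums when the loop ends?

[3,14,8,9,11,6,15,5]

pivot = 3; lo=0, mid=0, hi=7
nums[mid]=3=3: mid=1
nums[mid]=5>3: swap nums[1],nums[7]; hi=6 → [3,15,14,8,9,11,6,5]
nums[mid]=15>3: swap nums[1],nums[6]; hi=5 → [3,6,14,8,9,11,15,5]
nums[mid]=6>3: swap nums[1],nums[5]; hi=4 → [3,11,14,8,9,6,15,5]
nums[mid]=11>3: swap nums[1],nums[4]; hi=3 → [3,9,14,8,11,6,15,5]
nums[mid]=9>3: swap nums[1],nums[3]; hi=2 → [3,8,14,9,11,6,15,5]
nums[mid]=8>3: swap nums[1],nums[2]; hi=1 → [3,14,8,9,11,6,15,5]
nums[mid]=14>3: swap nums[1],nums[1]; hi=0 → [3,14,8,9,11,6,15,5]
end: lo=0, hi=0; nums = [3,14,8,9,11,6,15,5]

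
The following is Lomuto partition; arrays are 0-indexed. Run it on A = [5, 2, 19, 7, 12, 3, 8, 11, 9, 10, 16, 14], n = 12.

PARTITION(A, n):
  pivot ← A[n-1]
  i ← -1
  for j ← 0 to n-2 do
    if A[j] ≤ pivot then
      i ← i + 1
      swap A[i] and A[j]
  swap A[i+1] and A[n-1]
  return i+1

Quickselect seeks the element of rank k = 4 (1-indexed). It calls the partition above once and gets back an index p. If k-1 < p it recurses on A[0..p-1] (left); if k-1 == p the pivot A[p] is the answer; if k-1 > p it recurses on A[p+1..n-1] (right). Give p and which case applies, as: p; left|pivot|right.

9; left

pivot=14, i=-1
j=0: 5≤14, i=0, swap(0,0) ⇒ [5, 2, 19, 7, 12, 3, 8, 11, 9, 10, 16, 14]
j=1: 2≤14, i=1, swap(1,1) ⇒ [5, 2, 19, 7, 12, 3, 8, 11, 9, 10, 16, 14]
j=2: 19>14, skip
j=3: 7≤14, i=2, swap(2,3) ⇒ [5, 2, 7, 19, 12, 3, 8, 11, 9, 10, 16, 14]
j=4: 12≤14, i=3, swap(3,4) ⇒ [5, 2, 7, 12, 19, 3, 8, 11, 9, 10, 16, 14]
j=5: 3≤14, i=4, swap(4,5) ⇒ [5, 2, 7, 12, 3, 19, 8, 11, 9, 10, 16, 14]
j=6: 8≤14, i=5, swap(5,6) ⇒ [5, 2, 7, 12, 3, 8, 19, 11, 9, 10, 16, 14]
j=7: 11≤14, i=6, swap(6,7) ⇒ [5, 2, 7, 12, 3, 8, 11, 19, 9, 10, 16, 14]
j=8: 9≤14, i=7, swap(7,8) ⇒ [5, 2, 7, 12, 3, 8, 11, 9, 19, 10, 16, 14]
j=9: 10≤14, i=8, swap(8,9) ⇒ [5, 2, 7, 12, 3, 8, 11, 9, 10, 19, 16, 14]
j=10: 16>14, skip
swap(9,11) ⇒ [5, 2, 7, 12, 3, 8, 11, 9, 10, 14, 16, 19]; return 9
p = 9; k-1 = 3 < 9 ⇒ left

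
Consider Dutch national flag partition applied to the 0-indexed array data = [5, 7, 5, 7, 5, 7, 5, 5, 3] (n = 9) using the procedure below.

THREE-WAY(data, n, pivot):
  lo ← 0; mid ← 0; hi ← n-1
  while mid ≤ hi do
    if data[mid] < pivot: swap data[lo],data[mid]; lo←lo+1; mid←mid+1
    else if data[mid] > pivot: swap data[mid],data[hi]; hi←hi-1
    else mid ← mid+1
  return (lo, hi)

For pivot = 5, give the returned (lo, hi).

pivot = 5; lo=0, mid=0, hi=8
data[mid]=5=5: mid=1
data[mid]=7>5: swap data[1],data[8]; hi=7 → [5, 3, 5, 7, 5, 7, 5, 5, 7]
data[mid]=3<5: swap data[0],data[1]; lo=1,mid=2 → [3, 5, 5, 7, 5, 7, 5, 5, 7]
data[mid]=5=5: mid=3
data[mid]=7>5: swap data[3],data[7]; hi=6 → [3, 5, 5, 5, 5, 7, 5, 7, 7]
data[mid]=5=5: mid=4
data[mid]=5=5: mid=5
data[mid]=7>5: swap data[5],data[6]; hi=5 → [3, 5, 5, 5, 5, 5, 7, 7, 7]
data[mid]=5=5: mid=6
end: lo=1, hi=5; data = [3, 5, 5, 5, 5, 5, 7, 7, 7]

(1, 5)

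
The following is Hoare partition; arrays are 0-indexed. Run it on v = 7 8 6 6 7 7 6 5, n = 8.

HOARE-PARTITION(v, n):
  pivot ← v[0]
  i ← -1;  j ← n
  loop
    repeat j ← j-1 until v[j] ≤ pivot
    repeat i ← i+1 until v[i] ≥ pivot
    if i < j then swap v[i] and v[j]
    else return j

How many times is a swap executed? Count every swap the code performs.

pivot = v[0] = 7; i = -1, j = 8
j→7 (v[7]=5≤7), i→0 (v[0]=7≥7); i<j, swap → 5 8 6 6 7 7 6 7
j→6 (v[6]=6≤7), i→1 (v[1]=8≥7); i<j, swap → 5 6 6 6 7 7 8 7
j→5 (v[5]=7≤7), i→4 (v[4]=7≥7); i<j, swap → 5 6 6 6 7 7 8 7
j→4, i→5; i≥j, return j=4. v = 5 6 6 6 7 7 8 7

3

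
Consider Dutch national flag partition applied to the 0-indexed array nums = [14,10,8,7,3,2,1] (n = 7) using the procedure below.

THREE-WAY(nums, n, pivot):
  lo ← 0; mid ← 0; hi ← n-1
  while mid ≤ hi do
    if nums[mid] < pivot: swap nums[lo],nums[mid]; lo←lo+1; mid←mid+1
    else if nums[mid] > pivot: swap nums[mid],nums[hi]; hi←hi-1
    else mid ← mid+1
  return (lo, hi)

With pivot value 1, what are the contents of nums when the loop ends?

pivot = 1; lo=0, mid=0, hi=6
nums[mid]=14>1: swap nums[0],nums[6]; hi=5 → [1,10,8,7,3,2,14]
nums[mid]=1=1: mid=1
nums[mid]=10>1: swap nums[1],nums[5]; hi=4 → [1,2,8,7,3,10,14]
nums[mid]=2>1: swap nums[1],nums[4]; hi=3 → [1,3,8,7,2,10,14]
nums[mid]=3>1: swap nums[1],nums[3]; hi=2 → [1,7,8,3,2,10,14]
nums[mid]=7>1: swap nums[1],nums[2]; hi=1 → [1,8,7,3,2,10,14]
nums[mid]=8>1: swap nums[1],nums[1]; hi=0 → [1,8,7,3,2,10,14]
end: lo=0, hi=0; nums = [1,8,7,3,2,10,14]

[1,8,7,3,2,10,14]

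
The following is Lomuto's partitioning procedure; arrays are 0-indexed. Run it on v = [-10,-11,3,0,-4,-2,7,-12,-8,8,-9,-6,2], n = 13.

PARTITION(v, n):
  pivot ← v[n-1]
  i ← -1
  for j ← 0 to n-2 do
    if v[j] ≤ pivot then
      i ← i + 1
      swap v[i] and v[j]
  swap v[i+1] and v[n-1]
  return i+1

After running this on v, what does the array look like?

[-10,-11,0,-4,-2,-12,-8,-9,-6,2,3,7,8]

pivot=2, i=-1
j=0: -10≤2, i=0, swap(0,0) ⇒ [-10,-11,3,0,-4,-2,7,-12,-8,8,-9,-6,2]
j=1: -11≤2, i=1, swap(1,1) ⇒ [-10,-11,3,0,-4,-2,7,-12,-8,8,-9,-6,2]
j=2: 3>2, skip
j=3: 0≤2, i=2, swap(2,3) ⇒ [-10,-11,0,3,-4,-2,7,-12,-8,8,-9,-6,2]
j=4: -4≤2, i=3, swap(3,4) ⇒ [-10,-11,0,-4,3,-2,7,-12,-8,8,-9,-6,2]
j=5: -2≤2, i=4, swap(4,5) ⇒ [-10,-11,0,-4,-2,3,7,-12,-8,8,-9,-6,2]
j=6: 7>2, skip
j=7: -12≤2, i=5, swap(5,7) ⇒ [-10,-11,0,-4,-2,-12,7,3,-8,8,-9,-6,2]
j=8: -8≤2, i=6, swap(6,8) ⇒ [-10,-11,0,-4,-2,-12,-8,3,7,8,-9,-6,2]
j=9: 8>2, skip
j=10: -9≤2, i=7, swap(7,10) ⇒ [-10,-11,0,-4,-2,-12,-8,-9,7,8,3,-6,2]
j=11: -6≤2, i=8, swap(8,11) ⇒ [-10,-11,0,-4,-2,-12,-8,-9,-6,8,3,7,2]
swap(9,12) ⇒ [-10,-11,0,-4,-2,-12,-8,-9,-6,2,3,7,8]; return 9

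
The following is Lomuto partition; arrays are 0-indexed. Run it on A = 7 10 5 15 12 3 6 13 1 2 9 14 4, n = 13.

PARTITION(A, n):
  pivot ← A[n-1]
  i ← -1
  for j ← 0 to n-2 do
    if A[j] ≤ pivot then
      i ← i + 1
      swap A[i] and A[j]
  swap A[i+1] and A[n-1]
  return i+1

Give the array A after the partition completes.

3 1 2 4 12 7 6 13 10 5 9 14 15

pivot = A[12] = 4; i = -1
j=0: A[0]=7 > 4 → no swap
j=1: A[1]=10 > 4 → no swap
j=2: A[2]=5 > 4 → no swap
j=3: A[3]=15 > 4 → no swap
j=4: A[4]=12 > 4 → no swap
j=5: A[5]=3 ≤ 4 → i=0, swap A[0],A[5] → 3 10 5 15 12 7 6 13 1 2 9 14 4
j=6: A[6]=6 > 4 → no swap
j=7: A[7]=13 > 4 → no swap
j=8: A[8]=1 ≤ 4 → i=1, swap A[1],A[8] → 3 1 5 15 12 7 6 13 10 2 9 14 4
j=9: A[9]=2 ≤ 4 → i=2, swap A[2],A[9] → 3 1 2 15 12 7 6 13 10 5 9 14 4
j=10: A[10]=9 > 4 → no swap
j=11: A[11]=14 > 4 → no swap
final swap A[3],A[12] → 3 1 2 4 12 7 6 13 10 5 9 14 15; return 3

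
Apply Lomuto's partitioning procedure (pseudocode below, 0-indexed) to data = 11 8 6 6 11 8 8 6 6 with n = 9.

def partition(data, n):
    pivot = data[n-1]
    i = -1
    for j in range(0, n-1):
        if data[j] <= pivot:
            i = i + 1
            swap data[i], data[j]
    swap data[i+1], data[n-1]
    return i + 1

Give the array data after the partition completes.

pivot = data[8] = 6; i = -1
j=0: data[0]=11 > 6 → no swap
j=1: data[1]=8 > 6 → no swap
j=2: data[2]=6 ≤ 6 → i=0, swap data[0],data[2] → 6 8 11 6 11 8 8 6 6
j=3: data[3]=6 ≤ 6 → i=1, swap data[1],data[3] → 6 6 11 8 11 8 8 6 6
j=4: data[4]=11 > 6 → no swap
j=5: data[5]=8 > 6 → no swap
j=6: data[6]=8 > 6 → no swap
j=7: data[7]=6 ≤ 6 → i=2, swap data[2],data[7] → 6 6 6 8 11 8 8 11 6
final swap data[3],data[8] → 6 6 6 6 11 8 8 11 8; return 3

6 6 6 6 11 8 8 11 8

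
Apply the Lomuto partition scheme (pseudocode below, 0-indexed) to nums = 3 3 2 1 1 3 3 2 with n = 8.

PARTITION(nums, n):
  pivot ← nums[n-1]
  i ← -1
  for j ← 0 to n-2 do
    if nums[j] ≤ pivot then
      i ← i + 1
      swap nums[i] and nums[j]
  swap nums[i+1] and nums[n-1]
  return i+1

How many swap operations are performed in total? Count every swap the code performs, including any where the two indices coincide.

4

pivot = nums[7] = 2; i = -1
j=0: nums[0]=3 > 2 → no swap
j=1: nums[1]=3 > 2 → no swap
j=2: nums[2]=2 ≤ 2 → i=0, swap nums[0],nums[2] → 2 3 3 1 1 3 3 2
j=3: nums[3]=1 ≤ 2 → i=1, swap nums[1],nums[3] → 2 1 3 3 1 3 3 2
j=4: nums[4]=1 ≤ 2 → i=2, swap nums[2],nums[4] → 2 1 1 3 3 3 3 2
j=5: nums[5]=3 > 2 → no swap
j=6: nums[6]=3 > 2 → no swap
final swap nums[3],nums[7] → 2 1 1 2 3 3 3 3; return 3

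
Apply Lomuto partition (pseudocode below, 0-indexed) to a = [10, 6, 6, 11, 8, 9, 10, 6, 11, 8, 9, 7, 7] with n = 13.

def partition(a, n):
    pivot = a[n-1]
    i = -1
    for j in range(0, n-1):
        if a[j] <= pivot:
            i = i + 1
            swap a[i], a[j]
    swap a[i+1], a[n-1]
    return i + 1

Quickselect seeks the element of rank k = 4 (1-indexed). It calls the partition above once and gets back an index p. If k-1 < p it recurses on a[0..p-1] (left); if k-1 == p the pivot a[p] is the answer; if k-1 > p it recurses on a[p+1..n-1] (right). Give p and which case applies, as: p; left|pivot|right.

4; left

pivot=7, i=-1
j=0: 10>7, skip
j=1: 6≤7, i=0, swap(0,1) ⇒ [6, 10, 6, 11, 8, 9, 10, 6, 11, 8, 9, 7, 7]
j=2: 6≤7, i=1, swap(1,2) ⇒ [6, 6, 10, 11, 8, 9, 10, 6, 11, 8, 9, 7, 7]
j=3: 11>7, skip
j=4: 8>7, skip
j=5: 9>7, skip
j=6: 10>7, skip
j=7: 6≤7, i=2, swap(2,7) ⇒ [6, 6, 6, 11, 8, 9, 10, 10, 11, 8, 9, 7, 7]
j=8: 11>7, skip
j=9: 8>7, skip
j=10: 9>7, skip
j=11: 7≤7, i=3, swap(3,11) ⇒ [6, 6, 6, 7, 8, 9, 10, 10, 11, 8, 9, 11, 7]
swap(4,12) ⇒ [6, 6, 6, 7, 7, 9, 10, 10, 11, 8, 9, 11, 8]; return 4
p = 4; k-1 = 3 < 4 ⇒ left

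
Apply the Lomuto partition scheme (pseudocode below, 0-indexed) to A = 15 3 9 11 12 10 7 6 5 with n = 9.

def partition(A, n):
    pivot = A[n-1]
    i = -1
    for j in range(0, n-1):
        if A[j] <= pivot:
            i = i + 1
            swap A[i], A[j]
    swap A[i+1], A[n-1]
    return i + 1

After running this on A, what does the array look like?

pivot = A[8] = 5; i = -1
j=0: A[0]=15 > 5 → no swap
j=1: A[1]=3 ≤ 5 → i=0, swap A[0],A[1] → 3 15 9 11 12 10 7 6 5
j=2: A[2]=9 > 5 → no swap
j=3: A[3]=11 > 5 → no swap
j=4: A[4]=12 > 5 → no swap
j=5: A[5]=10 > 5 → no swap
j=6: A[6]=7 > 5 → no swap
j=7: A[7]=6 > 5 → no swap
final swap A[1],A[8] → 3 5 9 11 12 10 7 6 15; return 1

3 5 9 11 12 10 7 6 15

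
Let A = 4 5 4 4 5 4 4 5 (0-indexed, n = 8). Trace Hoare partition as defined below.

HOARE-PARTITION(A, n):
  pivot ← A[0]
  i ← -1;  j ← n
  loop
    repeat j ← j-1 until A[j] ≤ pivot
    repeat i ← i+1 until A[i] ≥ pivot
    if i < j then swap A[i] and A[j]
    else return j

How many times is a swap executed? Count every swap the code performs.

3

pivot = A[0] = 4; i = -1, j = 8
j→6 (A[6]=4≤4), i→0 (A[0]=4≥4); i<j, swap → 4 5 4 4 5 4 4 5
j→5 (A[5]=4≤4), i→1 (A[1]=5≥4); i<j, swap → 4 4 4 4 5 5 4 5
j→3 (A[3]=4≤4), i→2 (A[2]=4≥4); i<j, swap → 4 4 4 4 5 5 4 5
j→2, i→3; i≥j, return j=2. A = 4 4 4 4 5 5 4 5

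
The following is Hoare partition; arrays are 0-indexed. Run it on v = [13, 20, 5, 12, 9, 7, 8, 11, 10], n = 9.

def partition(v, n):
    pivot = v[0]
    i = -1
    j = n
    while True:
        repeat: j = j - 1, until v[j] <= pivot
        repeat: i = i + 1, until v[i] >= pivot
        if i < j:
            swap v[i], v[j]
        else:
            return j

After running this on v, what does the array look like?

[10, 11, 5, 12, 9, 7, 8, 20, 13]

pivot=13
j stops at 8 (10), i stops at 0 (13); swap ⇒ [10, 20, 5, 12, 9, 7, 8, 11, 13]
j stops at 7 (11), i stops at 1 (20); swap ⇒ [10, 11, 5, 12, 9, 7, 8, 20, 13]
j stops at 6, i stops at 7; i≥j ⇒ return 6. v=[10, 11, 5, 12, 9, 7, 8, 20, 13]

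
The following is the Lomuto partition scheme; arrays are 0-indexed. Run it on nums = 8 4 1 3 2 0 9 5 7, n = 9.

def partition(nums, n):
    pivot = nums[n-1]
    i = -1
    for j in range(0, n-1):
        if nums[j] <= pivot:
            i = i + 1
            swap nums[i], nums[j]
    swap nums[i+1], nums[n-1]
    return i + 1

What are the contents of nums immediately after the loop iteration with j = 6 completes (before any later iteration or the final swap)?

pivot=7, i=-1
j=0: 8>7, skip
j=1: 4≤7, i=0, swap(0,1) ⇒ 4 8 1 3 2 0 9 5 7
j=2: 1≤7, i=1, swap(1,2) ⇒ 4 1 8 3 2 0 9 5 7
j=3: 3≤7, i=2, swap(2,3) ⇒ 4 1 3 8 2 0 9 5 7
j=4: 2≤7, i=3, swap(3,4) ⇒ 4 1 3 2 8 0 9 5 7
j=5: 0≤7, i=4, swap(4,5) ⇒ 4 1 3 2 0 8 9 5 7
j=6: 9>7, skip
(after j=6) nums = 4 1 3 2 0 8 9 5 7

4 1 3 2 0 8 9 5 7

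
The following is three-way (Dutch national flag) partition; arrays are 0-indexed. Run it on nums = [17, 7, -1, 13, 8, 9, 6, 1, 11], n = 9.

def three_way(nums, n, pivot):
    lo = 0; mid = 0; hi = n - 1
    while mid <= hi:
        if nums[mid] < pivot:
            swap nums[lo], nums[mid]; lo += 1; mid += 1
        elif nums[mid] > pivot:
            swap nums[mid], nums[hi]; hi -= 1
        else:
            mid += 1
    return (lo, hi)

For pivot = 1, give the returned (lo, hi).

(1, 1)

lo=0 mid=0 hi=8
17>1: swap(0,8), hi=7 ⇒ [11, 7, -1, 13, 8, 9, 6, 1, 17]
11>1: swap(0,7), hi=6 ⇒ [1, 7, -1, 13, 8, 9, 6, 11, 17]
1=1: mid=1
7>1: swap(1,6), hi=5 ⇒ [1, 6, -1, 13, 8, 9, 7, 11, 17]
6>1: swap(1,5), hi=4 ⇒ [1, 9, -1, 13, 8, 6, 7, 11, 17]
9>1: swap(1,4), hi=3 ⇒ [1, 8, -1, 13, 9, 6, 7, 11, 17]
8>1: swap(1,3), hi=2 ⇒ [1, 13, -1, 8, 9, 6, 7, 11, 17]
13>1: swap(1,2), hi=1 ⇒ [1, -1, 13, 8, 9, 6, 7, 11, 17]
-1<1: swap(0,1), lo=1 mid=2 ⇒ [-1, 1, 13, 8, 9, 6, 7, 11, 17]
done. lo=1 hi=1; nums=[-1, 1, 13, 8, 9, 6, 7, 11, 17]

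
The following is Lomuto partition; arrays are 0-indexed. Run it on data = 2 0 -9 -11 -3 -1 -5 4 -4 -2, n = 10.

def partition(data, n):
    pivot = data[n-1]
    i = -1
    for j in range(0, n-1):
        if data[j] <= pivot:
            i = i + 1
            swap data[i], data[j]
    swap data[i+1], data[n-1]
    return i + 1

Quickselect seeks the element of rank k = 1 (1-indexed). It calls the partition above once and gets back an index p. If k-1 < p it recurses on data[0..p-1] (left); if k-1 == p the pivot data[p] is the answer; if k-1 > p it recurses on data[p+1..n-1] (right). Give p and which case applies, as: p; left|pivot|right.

pivot=-2, i=-1
j=0: 2>-2, skip
j=1: 0>-2, skip
j=2: -9≤-2, i=0, swap(0,2) ⇒ -9 0 2 -11 -3 -1 -5 4 -4 -2
j=3: -11≤-2, i=1, swap(1,3) ⇒ -9 -11 2 0 -3 -1 -5 4 -4 -2
j=4: -3≤-2, i=2, swap(2,4) ⇒ -9 -11 -3 0 2 -1 -5 4 -4 -2
j=5: -1>-2, skip
j=6: -5≤-2, i=3, swap(3,6) ⇒ -9 -11 -3 -5 2 -1 0 4 -4 -2
j=7: 4>-2, skip
j=8: -4≤-2, i=4, swap(4,8) ⇒ -9 -11 -3 -5 -4 -1 0 4 2 -2
swap(5,9) ⇒ -9 -11 -3 -5 -4 -2 0 4 2 -1; return 5
p = 5; k-1 = 0 < 5 ⇒ left

5; left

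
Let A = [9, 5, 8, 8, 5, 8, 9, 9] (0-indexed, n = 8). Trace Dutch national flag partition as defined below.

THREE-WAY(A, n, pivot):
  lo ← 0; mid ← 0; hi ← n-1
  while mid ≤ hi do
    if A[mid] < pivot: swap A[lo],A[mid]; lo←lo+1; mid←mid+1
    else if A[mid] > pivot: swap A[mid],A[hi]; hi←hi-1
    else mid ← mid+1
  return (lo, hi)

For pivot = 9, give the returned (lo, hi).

pivot = 9; lo=0, mid=0, hi=7
A[mid]=9=9: mid=1
A[mid]=5<9: swap A[0],A[1]; lo=1,mid=2 → [5, 9, 8, 8, 5, 8, 9, 9]
A[mid]=8<9: swap A[1],A[2]; lo=2,mid=3 → [5, 8, 9, 8, 5, 8, 9, 9]
A[mid]=8<9: swap A[2],A[3]; lo=3,mid=4 → [5, 8, 8, 9, 5, 8, 9, 9]
A[mid]=5<9: swap A[3],A[4]; lo=4,mid=5 → [5, 8, 8, 5, 9, 8, 9, 9]
A[mid]=8<9: swap A[4],A[5]; lo=5,mid=6 → [5, 8, 8, 5, 8, 9, 9, 9]
A[mid]=9=9: mid=7
A[mid]=9=9: mid=8
end: lo=5, hi=7; A = [5, 8, 8, 5, 8, 9, 9, 9]

(5, 7)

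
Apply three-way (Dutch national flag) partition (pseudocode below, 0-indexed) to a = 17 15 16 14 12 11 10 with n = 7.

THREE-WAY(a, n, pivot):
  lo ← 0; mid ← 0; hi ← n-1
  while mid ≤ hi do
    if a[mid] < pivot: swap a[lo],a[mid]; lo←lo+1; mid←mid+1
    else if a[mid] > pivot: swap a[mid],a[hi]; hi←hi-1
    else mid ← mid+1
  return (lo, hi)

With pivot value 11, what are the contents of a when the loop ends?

10 11 14 12 16 15 17

lo=0 mid=0 hi=6
17>11: swap(0,6), hi=5 ⇒ 10 15 16 14 12 11 17
10<11: swap(0,0), lo=1 mid=1 ⇒ 10 15 16 14 12 11 17
15>11: swap(1,5), hi=4 ⇒ 10 11 16 14 12 15 17
11=11: mid=2
16>11: swap(2,4), hi=3 ⇒ 10 11 12 14 16 15 17
12>11: swap(2,3), hi=2 ⇒ 10 11 14 12 16 15 17
14>11: swap(2,2), hi=1 ⇒ 10 11 14 12 16 15 17
done. lo=1 hi=1; a=10 11 14 12 16 15 17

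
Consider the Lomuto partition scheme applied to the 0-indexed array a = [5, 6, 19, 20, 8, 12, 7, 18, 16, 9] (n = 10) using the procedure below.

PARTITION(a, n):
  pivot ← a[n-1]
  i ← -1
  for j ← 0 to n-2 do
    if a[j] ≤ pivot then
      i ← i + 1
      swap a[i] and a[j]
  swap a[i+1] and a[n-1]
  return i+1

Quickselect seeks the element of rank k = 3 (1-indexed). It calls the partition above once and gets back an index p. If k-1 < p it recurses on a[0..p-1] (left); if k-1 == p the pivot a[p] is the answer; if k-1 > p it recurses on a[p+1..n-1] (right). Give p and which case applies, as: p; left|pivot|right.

pivot=9, i=-1
j=0: 5≤9, i=0, swap(0,0) ⇒ [5, 6, 19, 20, 8, 12, 7, 18, 16, 9]
j=1: 6≤9, i=1, swap(1,1) ⇒ [5, 6, 19, 20, 8, 12, 7, 18, 16, 9]
j=2: 19>9, skip
j=3: 20>9, skip
j=4: 8≤9, i=2, swap(2,4) ⇒ [5, 6, 8, 20, 19, 12, 7, 18, 16, 9]
j=5: 12>9, skip
j=6: 7≤9, i=3, swap(3,6) ⇒ [5, 6, 8, 7, 19, 12, 20, 18, 16, 9]
j=7: 18>9, skip
j=8: 16>9, skip
swap(4,9) ⇒ [5, 6, 8, 7, 9, 12, 20, 18, 16, 19]; return 4
p = 4; k-1 = 2 < 4 ⇒ left

4; left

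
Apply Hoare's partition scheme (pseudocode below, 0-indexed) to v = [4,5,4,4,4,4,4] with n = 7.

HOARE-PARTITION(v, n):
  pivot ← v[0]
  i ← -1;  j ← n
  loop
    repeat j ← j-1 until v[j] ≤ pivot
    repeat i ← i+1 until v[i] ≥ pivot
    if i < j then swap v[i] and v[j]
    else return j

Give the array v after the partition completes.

pivot = v[0] = 4; i = -1, j = 7
j→6 (v[6]=4≤4), i→0 (v[0]=4≥4); i<j, swap → [4,5,4,4,4,4,4]
j→5 (v[5]=4≤4), i→1 (v[1]=5≥4); i<j, swap → [4,4,4,4,4,5,4]
j→4 (v[4]=4≤4), i→2 (v[2]=4≥4); i<j, swap → [4,4,4,4,4,5,4]
j→3, i→3; i≥j, return j=3. v = [4,4,4,4,4,5,4]

[4,4,4,4,4,5,4]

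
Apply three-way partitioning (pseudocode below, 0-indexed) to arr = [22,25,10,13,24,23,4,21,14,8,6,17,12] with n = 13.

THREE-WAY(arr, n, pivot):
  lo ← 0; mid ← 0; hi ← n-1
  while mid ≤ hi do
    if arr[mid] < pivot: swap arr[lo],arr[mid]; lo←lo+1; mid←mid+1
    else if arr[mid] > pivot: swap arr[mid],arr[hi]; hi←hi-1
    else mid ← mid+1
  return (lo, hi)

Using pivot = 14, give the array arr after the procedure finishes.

lo=0 mid=0 hi=12
22>14: swap(0,12), hi=11 ⇒ [12,25,10,13,24,23,4,21,14,8,6,17,22]
12<14: swap(0,0), lo=1 mid=1 ⇒ [12,25,10,13,24,23,4,21,14,8,6,17,22]
25>14: swap(1,11), hi=10 ⇒ [12,17,10,13,24,23,4,21,14,8,6,25,22]
17>14: swap(1,10), hi=9 ⇒ [12,6,10,13,24,23,4,21,14,8,17,25,22]
6<14: swap(1,1), lo=2 mid=2 ⇒ [12,6,10,13,24,23,4,21,14,8,17,25,22]
10<14: swap(2,2), lo=3 mid=3 ⇒ [12,6,10,13,24,23,4,21,14,8,17,25,22]
13<14: swap(3,3), lo=4 mid=4 ⇒ [12,6,10,13,24,23,4,21,14,8,17,25,22]
24>14: swap(4,9), hi=8 ⇒ [12,6,10,13,8,23,4,21,14,24,17,25,22]
8<14: swap(4,4), lo=5 mid=5 ⇒ [12,6,10,13,8,23,4,21,14,24,17,25,22]
23>14: swap(5,8), hi=7 ⇒ [12,6,10,13,8,14,4,21,23,24,17,25,22]
14=14: mid=6
4<14: swap(5,6), lo=6 mid=7 ⇒ [12,6,10,13,8,4,14,21,23,24,17,25,22]
21>14: swap(7,7), hi=6 ⇒ [12,6,10,13,8,4,14,21,23,24,17,25,22]
done. lo=6 hi=6; arr=[12,6,10,13,8,4,14,21,23,24,17,25,22]

[12,6,10,13,8,4,14,21,23,24,17,25,22]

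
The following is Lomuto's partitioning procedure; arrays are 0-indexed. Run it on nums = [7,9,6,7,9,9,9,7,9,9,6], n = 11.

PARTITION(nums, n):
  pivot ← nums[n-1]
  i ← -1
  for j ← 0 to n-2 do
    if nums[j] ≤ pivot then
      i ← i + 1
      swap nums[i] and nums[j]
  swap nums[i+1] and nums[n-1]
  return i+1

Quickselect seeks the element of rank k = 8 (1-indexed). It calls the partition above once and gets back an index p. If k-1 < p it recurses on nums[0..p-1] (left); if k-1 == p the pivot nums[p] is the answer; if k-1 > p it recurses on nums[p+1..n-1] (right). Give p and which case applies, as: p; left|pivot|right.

pivot = nums[10] = 6; i = -1
j=0: nums[0]=7 > 6 → no swap
j=1: nums[1]=9 > 6 → no swap
j=2: nums[2]=6 ≤ 6 → i=0, swap nums[0],nums[2] → [6,9,7,7,9,9,9,7,9,9,6]
j=3: nums[3]=7 > 6 → no swap
j=4: nums[4]=9 > 6 → no swap
j=5: nums[5]=9 > 6 → no swap
j=6: nums[6]=9 > 6 → no swap
j=7: nums[7]=7 > 6 → no swap
j=8: nums[8]=9 > 6 → no swap
j=9: nums[9]=9 > 6 → no swap
final swap nums[1],nums[10] → [6,6,7,7,9,9,9,7,9,9,9]; return 1
p = 1; k-1 = 7 > 1 ⇒ right

1; right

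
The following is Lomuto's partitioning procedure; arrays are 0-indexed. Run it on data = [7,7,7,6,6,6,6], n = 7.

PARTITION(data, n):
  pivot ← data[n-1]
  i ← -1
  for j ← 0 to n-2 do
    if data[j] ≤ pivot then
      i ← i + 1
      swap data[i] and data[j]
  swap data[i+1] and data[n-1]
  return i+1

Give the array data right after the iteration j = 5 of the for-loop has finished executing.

pivot = data[6] = 6; i = -1
j=0: data[0]=7 > 6 → no swap
j=1: data[1]=7 > 6 → no swap
j=2: data[2]=7 > 6 → no swap
j=3: data[3]=6 ≤ 6 → i=0, swap data[0],data[3] → [6,7,7,7,6,6,6]
j=4: data[4]=6 ≤ 6 → i=1, swap data[1],data[4] → [6,6,7,7,7,6,6]
j=5: data[5]=6 ≤ 6 → i=2, swap data[2],data[5] → [6,6,6,7,7,7,6]
(after j=5) data = [6,6,6,7,7,7,6]

[6,6,6,7,7,7,6]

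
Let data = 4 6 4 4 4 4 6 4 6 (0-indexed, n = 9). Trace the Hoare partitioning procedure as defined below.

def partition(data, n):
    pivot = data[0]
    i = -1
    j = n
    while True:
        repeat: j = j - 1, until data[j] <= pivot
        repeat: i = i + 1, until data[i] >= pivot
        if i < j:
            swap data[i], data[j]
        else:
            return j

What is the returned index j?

3

pivot = data[0] = 4; i = -1, j = 9
j→7 (data[7]=4≤4), i→0 (data[0]=4≥4); i<j, swap → 4 6 4 4 4 4 6 4 6
j→5 (data[5]=4≤4), i→1 (data[1]=6≥4); i<j, swap → 4 4 4 4 4 6 6 4 6
j→4 (data[4]=4≤4), i→2 (data[2]=4≥4); i<j, swap → 4 4 4 4 4 6 6 4 6
j→3, i→3; i≥j, return j=3. data = 4 4 4 4 4 6 6 4 6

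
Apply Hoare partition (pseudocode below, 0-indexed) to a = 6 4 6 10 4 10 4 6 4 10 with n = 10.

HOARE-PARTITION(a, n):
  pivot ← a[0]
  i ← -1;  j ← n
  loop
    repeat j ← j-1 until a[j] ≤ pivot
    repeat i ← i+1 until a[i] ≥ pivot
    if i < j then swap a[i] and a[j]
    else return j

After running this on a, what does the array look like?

4 4 6 4 4 10 10 6 6 10

pivot=6
j stops at 8 (4), i stops at 0 (6); swap ⇒ 4 4 6 10 4 10 4 6 6 10
j stops at 7 (6), i stops at 2 (6); swap ⇒ 4 4 6 10 4 10 4 6 6 10
j stops at 6 (4), i stops at 3 (10); swap ⇒ 4 4 6 4 4 10 10 6 6 10
j stops at 4, i stops at 5; i≥j ⇒ return 4. a=4 4 6 4 4 10 10 6 6 10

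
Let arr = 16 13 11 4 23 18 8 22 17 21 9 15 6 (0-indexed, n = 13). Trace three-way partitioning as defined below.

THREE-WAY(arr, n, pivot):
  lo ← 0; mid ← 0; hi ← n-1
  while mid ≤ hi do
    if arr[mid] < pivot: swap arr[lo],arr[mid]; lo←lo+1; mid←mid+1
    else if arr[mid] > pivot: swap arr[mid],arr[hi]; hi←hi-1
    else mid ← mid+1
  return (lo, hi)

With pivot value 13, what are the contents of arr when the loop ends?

lo=0 mid=0 hi=12
16>13: swap(0,12), hi=11 ⇒ 6 13 11 4 23 18 8 22 17 21 9 15 16
6<13: swap(0,0), lo=1 mid=1 ⇒ 6 13 11 4 23 18 8 22 17 21 9 15 16
13=13: mid=2
11<13: swap(1,2), lo=2 mid=3 ⇒ 6 11 13 4 23 18 8 22 17 21 9 15 16
4<13: swap(2,3), lo=3 mid=4 ⇒ 6 11 4 13 23 18 8 22 17 21 9 15 16
23>13: swap(4,11), hi=10 ⇒ 6 11 4 13 15 18 8 22 17 21 9 23 16
15>13: swap(4,10), hi=9 ⇒ 6 11 4 13 9 18 8 22 17 21 15 23 16
9<13: swap(3,4), lo=4 mid=5 ⇒ 6 11 4 9 13 18 8 22 17 21 15 23 16
18>13: swap(5,9), hi=8 ⇒ 6 11 4 9 13 21 8 22 17 18 15 23 16
21>13: swap(5,8), hi=7 ⇒ 6 11 4 9 13 17 8 22 21 18 15 23 16
17>13: swap(5,7), hi=6 ⇒ 6 11 4 9 13 22 8 17 21 18 15 23 16
22>13: swap(5,6), hi=5 ⇒ 6 11 4 9 13 8 22 17 21 18 15 23 16
8<13: swap(4,5), lo=5 mid=6 ⇒ 6 11 4 9 8 13 22 17 21 18 15 23 16
done. lo=5 hi=5; arr=6 11 4 9 8 13 22 17 21 18 15 23 16

6 11 4 9 8 13 22 17 21 18 15 23 16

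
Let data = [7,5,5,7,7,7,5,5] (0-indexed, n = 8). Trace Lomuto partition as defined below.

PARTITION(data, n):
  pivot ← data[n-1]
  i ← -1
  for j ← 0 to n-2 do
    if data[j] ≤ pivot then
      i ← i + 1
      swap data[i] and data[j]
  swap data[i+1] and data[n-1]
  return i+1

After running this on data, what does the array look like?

pivot = data[7] = 5; i = -1
j=0: data[0]=7 > 5 → no swap
j=1: data[1]=5 ≤ 5 → i=0, swap data[0],data[1] → [5,7,5,7,7,7,5,5]
j=2: data[2]=5 ≤ 5 → i=1, swap data[1],data[2] → [5,5,7,7,7,7,5,5]
j=3: data[3]=7 > 5 → no swap
j=4: data[4]=7 > 5 → no swap
j=5: data[5]=7 > 5 → no swap
j=6: data[6]=5 ≤ 5 → i=2, swap data[2],data[6] → [5,5,5,7,7,7,7,5]
final swap data[3],data[7] → [5,5,5,5,7,7,7,7]; return 3

[5,5,5,5,7,7,7,7]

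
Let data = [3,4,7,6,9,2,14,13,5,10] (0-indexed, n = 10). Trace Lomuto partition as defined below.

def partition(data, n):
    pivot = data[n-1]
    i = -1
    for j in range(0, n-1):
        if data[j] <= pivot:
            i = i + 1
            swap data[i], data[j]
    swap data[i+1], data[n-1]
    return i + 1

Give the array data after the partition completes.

pivot = data[9] = 10; i = -1
j=0: data[0]=3 ≤ 10 → i=0, swap data[0],data[0] (no change) → [3,4,7,6,9,2,14,13,5,10]
j=1: data[1]=4 ≤ 10 → i=1, swap data[1],data[1] (no change) → [3,4,7,6,9,2,14,13,5,10]
j=2: data[2]=7 ≤ 10 → i=2, swap data[2],data[2] (no change) → [3,4,7,6,9,2,14,13,5,10]
j=3: data[3]=6 ≤ 10 → i=3, swap data[3],data[3] (no change) → [3,4,7,6,9,2,14,13,5,10]
j=4: data[4]=9 ≤ 10 → i=4, swap data[4],data[4] (no change) → [3,4,7,6,9,2,14,13,5,10]
j=5: data[5]=2 ≤ 10 → i=5, swap data[5],data[5] (no change) → [3,4,7,6,9,2,14,13,5,10]
j=6: data[6]=14 > 10 → no swap
j=7: data[7]=13 > 10 → no swap
j=8: data[8]=5 ≤ 10 → i=6, swap data[6],data[8] → [3,4,7,6,9,2,5,13,14,10]
final swap data[7],data[9] → [3,4,7,6,9,2,5,10,14,13]; return 7

[3,4,7,6,9,2,5,10,14,13]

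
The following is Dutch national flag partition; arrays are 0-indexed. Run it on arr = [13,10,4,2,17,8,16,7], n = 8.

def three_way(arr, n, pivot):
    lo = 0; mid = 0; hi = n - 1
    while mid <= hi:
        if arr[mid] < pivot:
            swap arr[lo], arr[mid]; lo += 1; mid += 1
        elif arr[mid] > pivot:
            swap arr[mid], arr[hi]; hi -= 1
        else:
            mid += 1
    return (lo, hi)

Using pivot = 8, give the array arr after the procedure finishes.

pivot = 8; lo=0, mid=0, hi=7
arr[mid]=13>8: swap arr[0],arr[7]; hi=6 → [7,10,4,2,17,8,16,13]
arr[mid]=7<8: swap arr[0],arr[0]; lo=1,mid=1 → [7,10,4,2,17,8,16,13]
arr[mid]=10>8: swap arr[1],arr[6]; hi=5 → [7,16,4,2,17,8,10,13]
arr[mid]=16>8: swap arr[1],arr[5]; hi=4 → [7,8,4,2,17,16,10,13]
arr[mid]=8=8: mid=2
arr[mid]=4<8: swap arr[1],arr[2]; lo=2,mid=3 → [7,4,8,2,17,16,10,13]
arr[mid]=2<8: swap arr[2],arr[3]; lo=3,mid=4 → [7,4,2,8,17,16,10,13]
arr[mid]=17>8: swap arr[4],arr[4]; hi=3 → [7,4,2,8,17,16,10,13]
end: lo=3, hi=3; arr = [7,4,2,8,17,16,10,13]

[7,4,2,8,17,16,10,13]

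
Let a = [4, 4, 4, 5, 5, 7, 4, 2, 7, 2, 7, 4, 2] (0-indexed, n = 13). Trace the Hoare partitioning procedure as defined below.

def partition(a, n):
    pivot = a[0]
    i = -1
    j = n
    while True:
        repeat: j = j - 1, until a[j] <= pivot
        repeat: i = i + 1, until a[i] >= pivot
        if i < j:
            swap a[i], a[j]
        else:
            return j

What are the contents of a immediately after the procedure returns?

[2, 4, 2, 2, 4, 7, 5, 5, 7, 4, 7, 4, 4]

pivot = a[0] = 4; i = -1, j = 13
j→12 (a[12]=2≤4), i→0 (a[0]=4≥4); i<j, swap → [2, 4, 4, 5, 5, 7, 4, 2, 7, 2, 7, 4, 4]
j→11 (a[11]=4≤4), i→1 (a[1]=4≥4); i<j, swap → [2, 4, 4, 5, 5, 7, 4, 2, 7, 2, 7, 4, 4]
j→9 (a[9]=2≤4), i→2 (a[2]=4≥4); i<j, swap → [2, 4, 2, 5, 5, 7, 4, 2, 7, 4, 7, 4, 4]
j→7 (a[7]=2≤4), i→3 (a[3]=5≥4); i<j, swap → [2, 4, 2, 2, 5, 7, 4, 5, 7, 4, 7, 4, 4]
j→6 (a[6]=4≤4), i→4 (a[4]=5≥4); i<j, swap → [2, 4, 2, 2, 4, 7, 5, 5, 7, 4, 7, 4, 4]
j→4, i→5; i≥j, return j=4. a = [2, 4, 2, 2, 4, 7, 5, 5, 7, 4, 7, 4, 4]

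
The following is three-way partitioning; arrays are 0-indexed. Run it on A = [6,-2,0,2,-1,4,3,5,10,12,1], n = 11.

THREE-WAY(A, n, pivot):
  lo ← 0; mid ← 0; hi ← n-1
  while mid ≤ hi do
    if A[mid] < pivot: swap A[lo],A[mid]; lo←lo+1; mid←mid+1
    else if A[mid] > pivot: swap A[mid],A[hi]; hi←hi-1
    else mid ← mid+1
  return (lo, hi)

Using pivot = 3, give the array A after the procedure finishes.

[1,-2,0,2,-1,3,5,10,12,4,6]

lo=0 mid=0 hi=10
6>3: swap(0,10), hi=9 ⇒ [1,-2,0,2,-1,4,3,5,10,12,6]
1<3: swap(0,0), lo=1 mid=1 ⇒ [1,-2,0,2,-1,4,3,5,10,12,6]
-2<3: swap(1,1), lo=2 mid=2 ⇒ [1,-2,0,2,-1,4,3,5,10,12,6]
0<3: swap(2,2), lo=3 mid=3 ⇒ [1,-2,0,2,-1,4,3,5,10,12,6]
2<3: swap(3,3), lo=4 mid=4 ⇒ [1,-2,0,2,-1,4,3,5,10,12,6]
-1<3: swap(4,4), lo=5 mid=5 ⇒ [1,-2,0,2,-1,4,3,5,10,12,6]
4>3: swap(5,9), hi=8 ⇒ [1,-2,0,2,-1,12,3,5,10,4,6]
12>3: swap(5,8), hi=7 ⇒ [1,-2,0,2,-1,10,3,5,12,4,6]
10>3: swap(5,7), hi=6 ⇒ [1,-2,0,2,-1,5,3,10,12,4,6]
5>3: swap(5,6), hi=5 ⇒ [1,-2,0,2,-1,3,5,10,12,4,6]
3=3: mid=6
done. lo=5 hi=5; A=[1,-2,0,2,-1,3,5,10,12,4,6]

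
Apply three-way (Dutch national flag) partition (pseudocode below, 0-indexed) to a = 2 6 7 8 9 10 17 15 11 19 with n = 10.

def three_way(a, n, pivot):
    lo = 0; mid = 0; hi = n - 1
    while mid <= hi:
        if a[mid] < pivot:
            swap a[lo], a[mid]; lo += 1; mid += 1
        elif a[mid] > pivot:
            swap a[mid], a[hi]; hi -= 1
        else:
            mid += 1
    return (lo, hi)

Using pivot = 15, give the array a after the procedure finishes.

pivot = 15; lo=0, mid=0, hi=9
a[mid]=2<15: swap a[0],a[0]; lo=1,mid=1 → 2 6 7 8 9 10 17 15 11 19
a[mid]=6<15: swap a[1],a[1]; lo=2,mid=2 → 2 6 7 8 9 10 17 15 11 19
a[mid]=7<15: swap a[2],a[2]; lo=3,mid=3 → 2 6 7 8 9 10 17 15 11 19
a[mid]=8<15: swap a[3],a[3]; lo=4,mid=4 → 2 6 7 8 9 10 17 15 11 19
a[mid]=9<15: swap a[4],a[4]; lo=5,mid=5 → 2 6 7 8 9 10 17 15 11 19
a[mid]=10<15: swap a[5],a[5]; lo=6,mid=6 → 2 6 7 8 9 10 17 15 11 19
a[mid]=17>15: swap a[6],a[9]; hi=8 → 2 6 7 8 9 10 19 15 11 17
a[mid]=19>15: swap a[6],a[8]; hi=7 → 2 6 7 8 9 10 11 15 19 17
a[mid]=11<15: swap a[6],a[6]; lo=7,mid=7 → 2 6 7 8 9 10 11 15 19 17
a[mid]=15=15: mid=8
end: lo=7, hi=7; a = 2 6 7 8 9 10 11 15 19 17

2 6 7 8 9 10 11 15 19 17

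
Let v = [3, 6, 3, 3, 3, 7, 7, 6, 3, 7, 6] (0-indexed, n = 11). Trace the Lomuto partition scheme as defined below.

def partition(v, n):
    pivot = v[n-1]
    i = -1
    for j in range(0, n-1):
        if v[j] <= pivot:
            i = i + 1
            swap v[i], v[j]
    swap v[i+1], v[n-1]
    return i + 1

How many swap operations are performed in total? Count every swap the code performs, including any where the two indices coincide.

pivot = v[10] = 6; i = -1
j=0: v[0]=3 ≤ 6 → i=0, swap v[0],v[0] (no change) → [3, 6, 3, 3, 3, 7, 7, 6, 3, 7, 6]
j=1: v[1]=6 ≤ 6 → i=1, swap v[1],v[1] (no change) → [3, 6, 3, 3, 3, 7, 7, 6, 3, 7, 6]
j=2: v[2]=3 ≤ 6 → i=2, swap v[2],v[2] (no change) → [3, 6, 3, 3, 3, 7, 7, 6, 3, 7, 6]
j=3: v[3]=3 ≤ 6 → i=3, swap v[3],v[3] (no change) → [3, 6, 3, 3, 3, 7, 7, 6, 3, 7, 6]
j=4: v[4]=3 ≤ 6 → i=4, swap v[4],v[4] (no change) → [3, 6, 3, 3, 3, 7, 7, 6, 3, 7, 6]
j=5: v[5]=7 > 6 → no swap
j=6: v[6]=7 > 6 → no swap
j=7: v[7]=6 ≤ 6 → i=5, swap v[5],v[7] → [3, 6, 3, 3, 3, 6, 7, 7, 3, 7, 6]
j=8: v[8]=3 ≤ 6 → i=6, swap v[6],v[8] → [3, 6, 3, 3, 3, 6, 3, 7, 7, 7, 6]
j=9: v[9]=7 > 6 → no swap
final swap v[7],v[10] → [3, 6, 3, 3, 3, 6, 3, 6, 7, 7, 7]; return 7

8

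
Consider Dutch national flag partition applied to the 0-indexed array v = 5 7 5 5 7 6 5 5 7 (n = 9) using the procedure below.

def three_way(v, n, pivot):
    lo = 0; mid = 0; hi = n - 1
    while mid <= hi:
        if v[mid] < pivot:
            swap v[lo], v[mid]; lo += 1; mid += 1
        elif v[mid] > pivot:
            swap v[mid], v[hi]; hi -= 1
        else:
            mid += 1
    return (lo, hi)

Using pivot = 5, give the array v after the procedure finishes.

lo=0 mid=0 hi=8
5=5: mid=1
7>5: swap(1,8), hi=7 ⇒ 5 7 5 5 7 6 5 5 7
7>5: swap(1,7), hi=6 ⇒ 5 5 5 5 7 6 5 7 7
5=5: mid=2
5=5: mid=3
5=5: mid=4
7>5: swap(4,6), hi=5 ⇒ 5 5 5 5 5 6 7 7 7
5=5: mid=5
6>5: swap(5,5), hi=4 ⇒ 5 5 5 5 5 6 7 7 7
done. lo=0 hi=4; v=5 5 5 5 5 6 7 7 7

5 5 5 5 5 6 7 7 7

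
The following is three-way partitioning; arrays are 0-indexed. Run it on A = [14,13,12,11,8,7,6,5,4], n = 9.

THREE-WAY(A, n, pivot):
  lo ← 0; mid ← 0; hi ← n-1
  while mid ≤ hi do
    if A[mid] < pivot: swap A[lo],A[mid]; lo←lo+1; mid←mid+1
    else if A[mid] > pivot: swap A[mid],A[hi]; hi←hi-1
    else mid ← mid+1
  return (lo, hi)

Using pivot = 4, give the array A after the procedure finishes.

pivot = 4; lo=0, mid=0, hi=8
A[mid]=14>4: swap A[0],A[8]; hi=7 → [4,13,12,11,8,7,6,5,14]
A[mid]=4=4: mid=1
A[mid]=13>4: swap A[1],A[7]; hi=6 → [4,5,12,11,8,7,6,13,14]
A[mid]=5>4: swap A[1],A[6]; hi=5 → [4,6,12,11,8,7,5,13,14]
A[mid]=6>4: swap A[1],A[5]; hi=4 → [4,7,12,11,8,6,5,13,14]
A[mid]=7>4: swap A[1],A[4]; hi=3 → [4,8,12,11,7,6,5,13,14]
A[mid]=8>4: swap A[1],A[3]; hi=2 → [4,11,12,8,7,6,5,13,14]
A[mid]=11>4: swap A[1],A[2]; hi=1 → [4,12,11,8,7,6,5,13,14]
A[mid]=12>4: swap A[1],A[1]; hi=0 → [4,12,11,8,7,6,5,13,14]
end: lo=0, hi=0; A = [4,12,11,8,7,6,5,13,14]

[4,12,11,8,7,6,5,13,14]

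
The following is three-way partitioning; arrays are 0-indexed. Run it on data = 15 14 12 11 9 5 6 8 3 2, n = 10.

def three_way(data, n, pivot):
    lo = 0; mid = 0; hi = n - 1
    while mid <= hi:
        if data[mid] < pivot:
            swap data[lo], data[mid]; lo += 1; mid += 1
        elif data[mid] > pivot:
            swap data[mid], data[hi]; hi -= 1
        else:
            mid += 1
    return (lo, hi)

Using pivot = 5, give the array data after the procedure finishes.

pivot = 5; lo=0, mid=0, hi=9
data[mid]=15>5: swap data[0],data[9]; hi=8 → 2 14 12 11 9 5 6 8 3 15
data[mid]=2<5: swap data[0],data[0]; lo=1,mid=1 → 2 14 12 11 9 5 6 8 3 15
data[mid]=14>5: swap data[1],data[8]; hi=7 → 2 3 12 11 9 5 6 8 14 15
data[mid]=3<5: swap data[1],data[1]; lo=2,mid=2 → 2 3 12 11 9 5 6 8 14 15
data[mid]=12>5: swap data[2],data[7]; hi=6 → 2 3 8 11 9 5 6 12 14 15
data[mid]=8>5: swap data[2],data[6]; hi=5 → 2 3 6 11 9 5 8 12 14 15
data[mid]=6>5: swap data[2],data[5]; hi=4 → 2 3 5 11 9 6 8 12 14 15
data[mid]=5=5: mid=3
data[mid]=11>5: swap data[3],data[4]; hi=3 → 2 3 5 9 11 6 8 12 14 15
data[mid]=9>5: swap data[3],data[3]; hi=2 → 2 3 5 9 11 6 8 12 14 15
end: lo=2, hi=2; data = 2 3 5 9 11 6 8 12 14 15

2 3 5 9 11 6 8 12 14 15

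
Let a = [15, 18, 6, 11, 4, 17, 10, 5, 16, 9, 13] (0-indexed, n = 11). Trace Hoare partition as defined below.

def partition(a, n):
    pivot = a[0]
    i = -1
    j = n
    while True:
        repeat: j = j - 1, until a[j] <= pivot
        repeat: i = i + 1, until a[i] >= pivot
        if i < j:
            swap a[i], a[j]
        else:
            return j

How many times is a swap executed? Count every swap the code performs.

3

pivot=15
j stops at 10 (13), i stops at 0 (15); swap ⇒ [13, 18, 6, 11, 4, 17, 10, 5, 16, 9, 15]
j stops at 9 (9), i stops at 1 (18); swap ⇒ [13, 9, 6, 11, 4, 17, 10, 5, 16, 18, 15]
j stops at 7 (5), i stops at 5 (17); swap ⇒ [13, 9, 6, 11, 4, 5, 10, 17, 16, 18, 15]
j stops at 6, i stops at 7; i≥j ⇒ return 6. a=[13, 9, 6, 11, 4, 5, 10, 17, 16, 18, 15]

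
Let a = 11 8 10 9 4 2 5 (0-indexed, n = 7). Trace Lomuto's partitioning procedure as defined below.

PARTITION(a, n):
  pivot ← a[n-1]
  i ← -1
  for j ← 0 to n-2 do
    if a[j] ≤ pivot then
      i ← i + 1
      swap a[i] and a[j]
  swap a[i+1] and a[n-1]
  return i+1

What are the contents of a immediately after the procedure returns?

4 2 5 9 11 8 10

pivot = a[6] = 5; i = -1
j=0: a[0]=11 > 5 → no swap
j=1: a[1]=8 > 5 → no swap
j=2: a[2]=10 > 5 → no swap
j=3: a[3]=9 > 5 → no swap
j=4: a[4]=4 ≤ 5 → i=0, swap a[0],a[4] → 4 8 10 9 11 2 5
j=5: a[5]=2 ≤ 5 → i=1, swap a[1],a[5] → 4 2 10 9 11 8 5
final swap a[2],a[6] → 4 2 5 9 11 8 10; return 2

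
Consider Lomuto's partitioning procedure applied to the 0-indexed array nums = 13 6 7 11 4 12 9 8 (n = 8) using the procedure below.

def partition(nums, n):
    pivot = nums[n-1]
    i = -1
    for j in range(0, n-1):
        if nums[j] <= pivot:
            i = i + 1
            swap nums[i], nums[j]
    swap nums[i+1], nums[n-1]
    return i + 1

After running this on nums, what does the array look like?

pivot = nums[7] = 8; i = -1
j=0: nums[0]=13 > 8 → no swap
j=1: nums[1]=6 ≤ 8 → i=0, swap nums[0],nums[1] → 6 13 7 11 4 12 9 8
j=2: nums[2]=7 ≤ 8 → i=1, swap nums[1],nums[2] → 6 7 13 11 4 12 9 8
j=3: nums[3]=11 > 8 → no swap
j=4: nums[4]=4 ≤ 8 → i=2, swap nums[2],nums[4] → 6 7 4 11 13 12 9 8
j=5: nums[5]=12 > 8 → no swap
j=6: nums[6]=9 > 8 → no swap
final swap nums[3],nums[7] → 6 7 4 8 13 12 9 11; return 3

6 7 4 8 13 12 9 11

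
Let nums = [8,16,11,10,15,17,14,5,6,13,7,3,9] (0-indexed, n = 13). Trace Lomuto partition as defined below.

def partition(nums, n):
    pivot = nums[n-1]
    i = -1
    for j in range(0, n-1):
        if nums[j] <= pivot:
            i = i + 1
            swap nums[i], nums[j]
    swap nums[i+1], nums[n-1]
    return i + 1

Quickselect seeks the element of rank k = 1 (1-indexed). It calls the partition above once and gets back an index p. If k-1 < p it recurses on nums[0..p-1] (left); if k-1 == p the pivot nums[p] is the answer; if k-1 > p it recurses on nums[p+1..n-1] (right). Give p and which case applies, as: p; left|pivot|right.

5; left

pivot = nums[12] = 9; i = -1
j=0: nums[0]=8 ≤ 9 → i=0, swap nums[0],nums[0] (no change) → [8,16,11,10,15,17,14,5,6,13,7,3,9]
j=1: nums[1]=16 > 9 → no swap
j=2: nums[2]=11 > 9 → no swap
j=3: nums[3]=10 > 9 → no swap
j=4: nums[4]=15 > 9 → no swap
j=5: nums[5]=17 > 9 → no swap
j=6: nums[6]=14 > 9 → no swap
j=7: nums[7]=5 ≤ 9 → i=1, swap nums[1],nums[7] → [8,5,11,10,15,17,14,16,6,13,7,3,9]
j=8: nums[8]=6 ≤ 9 → i=2, swap nums[2],nums[8] → [8,5,6,10,15,17,14,16,11,13,7,3,9]
j=9: nums[9]=13 > 9 → no swap
j=10: nums[10]=7 ≤ 9 → i=3, swap nums[3],nums[10] → [8,5,6,7,15,17,14,16,11,13,10,3,9]
j=11: nums[11]=3 ≤ 9 → i=4, swap nums[4],nums[11] → [8,5,6,7,3,17,14,16,11,13,10,15,9]
final swap nums[5],nums[12] → [8,5,6,7,3,9,14,16,11,13,10,15,17]; return 5
p = 5; k-1 = 0 < 5 ⇒ left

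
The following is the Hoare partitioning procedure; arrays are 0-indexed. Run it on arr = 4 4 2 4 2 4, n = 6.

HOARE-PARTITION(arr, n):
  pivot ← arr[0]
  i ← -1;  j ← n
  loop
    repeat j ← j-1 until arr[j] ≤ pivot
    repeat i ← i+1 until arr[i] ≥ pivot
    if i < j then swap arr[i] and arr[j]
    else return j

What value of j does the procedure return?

3

pivot = arr[0] = 4; i = -1, j = 6
j→5 (arr[5]=4≤4), i→0 (arr[0]=4≥4); i<j, swap → 4 4 2 4 2 4
j→4 (arr[4]=2≤4), i→1 (arr[1]=4≥4); i<j, swap → 4 2 2 4 4 4
j→3, i→3; i≥j, return j=3. arr = 4 2 2 4 4 4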